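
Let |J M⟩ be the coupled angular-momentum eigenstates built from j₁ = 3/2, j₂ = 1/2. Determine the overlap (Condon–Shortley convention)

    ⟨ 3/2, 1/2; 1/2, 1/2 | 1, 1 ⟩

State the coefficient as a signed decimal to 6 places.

√[3·1!2!0!/4! · 2!1!1!0!2!0!] = √(1)
  +(−1)^1/∏(1,0,0,0,2,0)! = -1/2  (running -1/2)
⟨..|..⟩ = √(1)·(-1/2) = -0.500000

-0.500000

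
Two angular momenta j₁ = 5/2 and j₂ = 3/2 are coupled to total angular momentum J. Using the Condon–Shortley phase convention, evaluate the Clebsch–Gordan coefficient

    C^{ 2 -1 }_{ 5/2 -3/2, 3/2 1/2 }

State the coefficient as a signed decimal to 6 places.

triangle: 2!·3!·1!/7! = 12/5040
(j±m)!: 1!·4!·2!·1!·1!·3! = 288
prefactor² = (2J+1)·Δ·N² = 24/7
  k=1: −1/(1!·1!·3!·1!·0!·0!) = -1/6
  k=2: +1/(2!·0!·2!·0!·1!·1!) = 1/4
Σ = 1/12  ⇒  CG² = 24/7·1/12² = 1/42
CG = +√(1/42) = +0.154303

+√(1/42) ≈ +0.154303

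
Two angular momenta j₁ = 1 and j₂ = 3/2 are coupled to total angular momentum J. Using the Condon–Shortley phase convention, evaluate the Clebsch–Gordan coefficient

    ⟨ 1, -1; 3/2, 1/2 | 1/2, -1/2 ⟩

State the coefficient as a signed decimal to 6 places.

j₁+j₂−J=2  J+j₁−j₂=0  J−j₁+j₂=1  j₁+j₂+J+1=4
(j₁±m₁, j₂±m₂, J±M) = (0,2,2,1,0,1)
P² = 2/3
sum k=2..2:
  [2] +1/2 = 1/2
S = 1/2
C² = P²·S² = 1/6 ; C = +0.408248

+0.408248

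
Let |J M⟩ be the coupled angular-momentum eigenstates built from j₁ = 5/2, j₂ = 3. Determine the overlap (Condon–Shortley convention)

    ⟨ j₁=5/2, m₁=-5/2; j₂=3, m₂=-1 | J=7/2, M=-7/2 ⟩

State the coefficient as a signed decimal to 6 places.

triangle: 2!×3!×4!/10! = 288/3628800
(j±m)!: 0!×5!×2!×4!×0!×7! = 29030400
prefactor² = (2J+1)×Δ×N² = 18432
  k=2: +1/(2!×0!×3!×0!×0!×4!) = 1/288
Σ = 1/288  ⇒  CG² = 18432×1/288² = 2/9
CG = +√(2/9) = +0.471405

+√(2/9) = +0.471405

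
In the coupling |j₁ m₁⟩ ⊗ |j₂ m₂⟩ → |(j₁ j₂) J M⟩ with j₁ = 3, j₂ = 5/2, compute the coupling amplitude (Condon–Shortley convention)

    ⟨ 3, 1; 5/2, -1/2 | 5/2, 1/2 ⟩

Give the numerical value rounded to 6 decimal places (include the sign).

√[6·3!3!2!/9! · 4!2!2!3!3!2!] = √(288/35)
  +(−1)^0/∏(0,3,2,2,1,0)! = 1/24  (running 1/24)
  +(−1)^1/∏(1,2,1,1,2,1)! = -1/4  (running -5/24)
  +(−1)^2/∏(2,1,0,0,3,2)! = 1/24  (running -1/6)
⟨..|..⟩ = √(288/35)·(-1/6) = -0.478091

−√(8/35) ≈ -0.478091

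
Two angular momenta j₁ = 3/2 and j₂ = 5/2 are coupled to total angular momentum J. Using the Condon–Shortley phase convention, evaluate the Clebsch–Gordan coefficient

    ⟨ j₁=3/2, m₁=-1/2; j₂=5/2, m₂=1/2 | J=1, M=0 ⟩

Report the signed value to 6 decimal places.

+√(3/10) ≈ +0.547723

√[3·3!0!2!/6! · 1!2!3!2!1!1!] = √(6/5)
  +(−1)^2/∏(2,1,0,1,0,1)! = 1/2  (running 1/2)
⟨..|..⟩ = √(6/5)·(1/2) = +0.547723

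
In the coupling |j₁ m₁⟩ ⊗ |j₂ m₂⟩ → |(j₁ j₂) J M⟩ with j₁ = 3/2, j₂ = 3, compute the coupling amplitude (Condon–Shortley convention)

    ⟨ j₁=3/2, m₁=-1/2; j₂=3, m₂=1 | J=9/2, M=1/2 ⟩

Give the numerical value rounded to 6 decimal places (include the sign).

+0.597614

√[10·0!3!6!/10! · 1!2!4!2!5!4!] = √(23040/7)
  +(−1)^0/∏(0,0,2,4,1,2)! = 1/96  (running 1/96)
⟨..|..⟩ = √(23040/7)·(1/96) = +0.597614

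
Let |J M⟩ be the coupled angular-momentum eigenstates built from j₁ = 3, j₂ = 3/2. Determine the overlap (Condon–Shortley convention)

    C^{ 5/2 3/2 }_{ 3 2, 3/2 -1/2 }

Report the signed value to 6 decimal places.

+√(1/14) = +0.267261

j₁+j₂−J=2  J+j₁−j₂=4  J−j₁+j₂=1  j₁+j₂+J+1=8
(j₁±m₁, j₂±m₂, J±M) = (5,1,1,2,4,1)
P² = 288/7
sum k=0..1:
  [0] +1/12 = 1/12
  [1] −1/24 = -1/24
S = 1/24
C² = P²·S² = 1/14 ; C = +0.267261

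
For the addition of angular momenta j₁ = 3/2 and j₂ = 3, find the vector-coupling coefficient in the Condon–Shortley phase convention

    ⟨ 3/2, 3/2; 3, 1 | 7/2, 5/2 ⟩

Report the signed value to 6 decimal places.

triangle: 1!×2!×5!/9! = 240/362880
(j±m)!: 3!×0!×4!×2!×6!×1! = 207360
prefactor² = (2J+1)×Δ×N² = 7680/7
  k=0: +1/(0!×1!×0!×4!×2!×1!) = 1/48
Σ = 1/48  ⇒  CG² = 7680/7×1/48² = 10/21
CG = +√(10/21) = +0.690066

+√(10/21) = +0.690066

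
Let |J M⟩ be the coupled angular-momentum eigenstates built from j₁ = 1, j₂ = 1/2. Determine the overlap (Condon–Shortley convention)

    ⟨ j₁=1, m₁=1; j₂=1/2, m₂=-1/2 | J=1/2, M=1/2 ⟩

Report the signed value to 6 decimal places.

√[2·1!1!0!/3! · 2!0!0!1!1!0!] = √(2/3)
  +(−1)^0/∏(0,1,0,0,1,0)! = 1  (running 1)
⟨..|..⟩ = √(2/3)·(1) = +0.816497

+√(2/3) = +0.816497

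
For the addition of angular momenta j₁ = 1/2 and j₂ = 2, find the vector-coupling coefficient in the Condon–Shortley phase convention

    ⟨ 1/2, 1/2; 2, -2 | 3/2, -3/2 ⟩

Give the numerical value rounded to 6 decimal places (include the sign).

√[4·1!0!3!/5! · 1!0!0!4!0!3!] = √(144/5)
  +(−1)^0/∏(0,1,0,0,0,3)! = 1/6  (running 1/6)
⟨..|..⟩ = √(144/5)·(1/6) = +0.894427

+√(4/5) = +0.894427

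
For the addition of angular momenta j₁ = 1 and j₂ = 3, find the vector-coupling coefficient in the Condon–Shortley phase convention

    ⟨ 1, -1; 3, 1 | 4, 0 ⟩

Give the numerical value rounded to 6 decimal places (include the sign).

+√(3/14) = +0.462910

j₁+j₂−J=0  J+j₁−j₂=2  J−j₁+j₂=6  j₁+j₂+J+1=9
(j₁±m₁, j₂±m₂, J±M) = (0,2,4,2,4,4)
P² = 13824/7
sum k=0..0:
  [0] +1/96 = 1/96
S = 1/96
C² = P²·S² = 3/14 ; C = +0.462910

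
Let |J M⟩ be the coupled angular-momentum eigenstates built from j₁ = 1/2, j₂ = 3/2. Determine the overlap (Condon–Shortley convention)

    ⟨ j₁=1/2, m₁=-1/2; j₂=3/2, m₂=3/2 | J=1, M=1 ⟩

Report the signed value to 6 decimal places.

j₁+j₂−J=1  J+j₁−j₂=0  J−j₁+j₂=2  j₁+j₂+J+1=4
(j₁±m₁, j₂±m₂, J±M) = (0,1,3,0,2,0)
P² = 3
sum k=1..1:
  [1] −1/2 = -1/2
S = -1/2
C² = P²·S² = 3/4 ; C = -0.866025

−√(3/4) = -0.866025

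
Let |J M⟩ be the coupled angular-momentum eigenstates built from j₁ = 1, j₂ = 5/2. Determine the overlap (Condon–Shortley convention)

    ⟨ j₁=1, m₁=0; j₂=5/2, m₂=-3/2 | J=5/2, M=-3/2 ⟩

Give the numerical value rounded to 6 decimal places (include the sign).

√[6·1!1!4!/7! · 1!1!1!4!1!4!] = √(576/35)
  +(−1)^0/∏(0,1,1,1,0,3)! = 1/6  (running 1/6)
  +(−1)^1/∏(1,0,0,0,1,4)! = -1/24  (running 1/8)
⟨..|..⟩ = √(576/35)·(1/8) = +0.507093

+0.507093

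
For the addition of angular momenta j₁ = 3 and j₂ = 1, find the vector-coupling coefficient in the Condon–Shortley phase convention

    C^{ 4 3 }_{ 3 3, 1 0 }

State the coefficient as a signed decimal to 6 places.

√[9·0!6!2!/9! · 6!0!1!1!7!1!] = √(129600)
  +(−1)^0/∏(0,0,0,1,6,1)! = 1/720  (running 1/720)
⟨..|..⟩ = √(129600)·(1/720) = +0.500000

+0.500000  (= +√(1/4))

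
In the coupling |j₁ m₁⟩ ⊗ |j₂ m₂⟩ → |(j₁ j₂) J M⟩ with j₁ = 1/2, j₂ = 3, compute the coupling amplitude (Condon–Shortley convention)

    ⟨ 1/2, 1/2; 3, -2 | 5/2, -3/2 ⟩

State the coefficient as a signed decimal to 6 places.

+√(5/7) ≈ +0.845154

j₁+j₂−J=1  J+j₁−j₂=0  J−j₁+j₂=5  j₁+j₂+J+1=7
(j₁±m₁, j₂±m₂, J±M) = (1,0,1,5,1,4)
P² = 2880/7
sum k=0..0:
  [0] +1/24 = 1/24
S = 1/24
C² = P²·S² = 5/7 ; C = +0.845154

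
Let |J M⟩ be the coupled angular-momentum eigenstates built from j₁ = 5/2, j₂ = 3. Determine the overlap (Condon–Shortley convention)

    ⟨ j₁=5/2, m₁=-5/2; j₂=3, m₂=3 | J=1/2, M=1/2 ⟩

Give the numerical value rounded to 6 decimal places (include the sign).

−√(2/7) = -0.534522

j₁+j₂−J=5  J+j₁−j₂=0  J−j₁+j₂=1  j₁+j₂+J+1=7
(j₁±m₁, j₂±m₂, J±M) = (0,5,6,0,1,0)
P² = 28800/7
sum k=5..5:
  [5] −1/120 = -1/120
S = -1/120
C² = P²·S² = 2/7 ; C = -0.534522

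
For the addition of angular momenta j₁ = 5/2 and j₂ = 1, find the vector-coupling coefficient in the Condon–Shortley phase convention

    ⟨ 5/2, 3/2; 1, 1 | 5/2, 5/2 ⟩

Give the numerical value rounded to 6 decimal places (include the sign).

−√(2/7) ≈ -0.534522

j₁+j₂−J=1  J+j₁−j₂=4  J−j₁+j₂=1  j₁+j₂+J+1=7
(j₁±m₁, j₂±m₂, J±M) = (4,1,2,0,5,0)
P² = 1152/7
sum k=1..1:
  [1] −1/24 = -1/24
S = -1/24
C² = P²·S² = 2/7 ; C = -0.534522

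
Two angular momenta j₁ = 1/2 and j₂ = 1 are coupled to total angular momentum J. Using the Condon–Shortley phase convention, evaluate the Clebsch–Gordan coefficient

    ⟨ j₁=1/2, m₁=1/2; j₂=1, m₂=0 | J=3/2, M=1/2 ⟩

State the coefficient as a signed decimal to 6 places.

+0.816497

triangle: 0!*1!*2!/4! = 2/24
(j±m)!: 1!*0!*1!*1!*2!*1! = 2
prefactor² = (2J+1)*Δ*N² = 2/3
  k=0: +1/(0!*0!*0!*1!*1!*1!) = 1
Σ = 1  ⇒  CG² = 2/3*1² = 2/3
CG = +√(2/3) = +0.816497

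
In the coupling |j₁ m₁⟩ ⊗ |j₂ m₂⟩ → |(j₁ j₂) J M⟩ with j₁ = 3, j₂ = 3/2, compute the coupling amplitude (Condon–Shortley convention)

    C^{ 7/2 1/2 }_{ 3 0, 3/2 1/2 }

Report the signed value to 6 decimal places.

−√(2/21) = -0.308607

j₁+j₂−J=1  J+j₁−j₂=5  J−j₁+j₂=2  j₁+j₂+J+1=9
(j₁±m₁, j₂±m₂, J±M) = (3,3,2,1,4,3)
P² = 384/7
sum k=0..1:
  [0] +1/24 = 1/24
  [1] −1/12 = -1/12
S = -1/24
C² = P²·S² = 2/21 ; C = -0.308607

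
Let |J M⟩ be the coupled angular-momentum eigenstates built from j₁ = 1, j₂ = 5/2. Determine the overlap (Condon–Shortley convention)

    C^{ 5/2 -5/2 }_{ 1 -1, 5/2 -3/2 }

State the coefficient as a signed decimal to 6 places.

j₁+j₂−J=1  J+j₁−j₂=1  J−j₁+j₂=4  j₁+j₂+J+1=7
(j₁±m₁, j₂±m₂, J±M) = (0,2,1,4,0,5)
P² = 1152/7
sum k=1..1:
  [1] −1/24 = -1/24
S = -1/24
C² = P²·S² = 2/7 ; C = -0.534522

−√(2/7) = -0.534522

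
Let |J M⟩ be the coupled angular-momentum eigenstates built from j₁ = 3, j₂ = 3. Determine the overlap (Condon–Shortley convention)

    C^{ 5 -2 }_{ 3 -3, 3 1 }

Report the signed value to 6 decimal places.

triangle: 1!×5!×5!/12! = 14400/479001600
(j±m)!: 0!×6!×4!×2!×3!×7! = 1045094400
prefactor² = (2J+1)×Δ×N² = 345600
  k=1: −1/(1!×0!×5!×3!×0!×2!) = -1/1440
Σ = -1/1440  ⇒  CG² = 345600×(-1/1440)² = 1/6
CG = −√(1/6) = -0.408248

-0.408248  (= −√(1/6))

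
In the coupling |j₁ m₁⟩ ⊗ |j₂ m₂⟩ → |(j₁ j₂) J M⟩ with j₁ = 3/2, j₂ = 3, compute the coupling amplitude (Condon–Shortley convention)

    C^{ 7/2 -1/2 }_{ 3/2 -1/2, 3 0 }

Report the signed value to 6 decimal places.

√[8·1!2!5!/9! · 1!2!3!3!3!4!] = √(384/7)
  +(−1)^0/∏(0,1,2,3,0,2)! = 1/24  (running 1/24)
  +(−1)^1/∏(1,0,1,2,1,3)! = -1/12  (running -1/24)
⟨..|..⟩ = √(384/7)·(-1/24) = -0.308607

-0.308607  (= −√(2/21))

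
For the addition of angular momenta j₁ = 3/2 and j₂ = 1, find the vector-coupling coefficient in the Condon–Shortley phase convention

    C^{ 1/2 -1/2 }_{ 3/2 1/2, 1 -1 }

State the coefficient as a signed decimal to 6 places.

+√(1/6) ≈ +0.408248

j₁+j₂−J=2  J+j₁−j₂=1  J−j₁+j₂=0  j₁+j₂+J+1=4
(j₁±m₁, j₂±m₂, J±M) = (2,1,0,2,0,1)
P² = 2/3
sum k=0..0:
  [0] +1/2 = 1/2
S = 1/2
C² = P²·S² = 1/6 ; C = +0.408248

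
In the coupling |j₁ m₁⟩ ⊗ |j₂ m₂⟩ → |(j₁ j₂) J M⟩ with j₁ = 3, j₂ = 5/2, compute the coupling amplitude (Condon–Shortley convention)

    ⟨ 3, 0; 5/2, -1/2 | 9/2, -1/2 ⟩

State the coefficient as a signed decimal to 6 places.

+0.208063  (= +√(10/231))

√[10·1!5!4!/11! · 3!3!2!3!4!5!] = √(69120/77)
  +(−1)^0/∏(0,1,3,2,2,2)! = 1/48  (running 1/48)
  +(−1)^1/∏(1,0,2,1,3,3)! = -1/72  (running 1/144)
⟨..|..⟩ = √(69120/77)·(1/144) = +0.208063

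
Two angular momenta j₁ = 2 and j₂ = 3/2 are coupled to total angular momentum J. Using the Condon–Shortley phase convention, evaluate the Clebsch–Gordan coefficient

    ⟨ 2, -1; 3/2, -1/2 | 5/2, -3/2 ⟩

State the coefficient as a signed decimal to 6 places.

-0.169031

j₁+j₂−J=1  J+j₁−j₂=3  J−j₁+j₂=2  j₁+j₂+J+1=7
(j₁±m₁, j₂±m₂, J±M) = (1,3,1,2,1,4)
P² = 144/35
sum k=0..1:
  [0] +1/6 = 1/6
  [1] −1/4 = -1/4
S = -1/12
C² = P²·S² = 1/35 ; C = -0.169031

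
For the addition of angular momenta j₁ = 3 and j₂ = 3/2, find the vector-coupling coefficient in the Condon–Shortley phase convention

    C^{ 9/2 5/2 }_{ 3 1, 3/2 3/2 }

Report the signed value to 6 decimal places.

j₁+j₂−J=0  J+j₁−j₂=6  J−j₁+j₂=3  j₁+j₂+J+1=10
(j₁±m₁, j₂±m₂, J±M) = (4,2,3,0,7,2)
P² = 34560
sum k=0..0:
  [0] +1/288 = 1/288
S = 1/288
C² = P²·S² = 5/12 ; C = +0.645497

+√(5/12) ≈ +0.645497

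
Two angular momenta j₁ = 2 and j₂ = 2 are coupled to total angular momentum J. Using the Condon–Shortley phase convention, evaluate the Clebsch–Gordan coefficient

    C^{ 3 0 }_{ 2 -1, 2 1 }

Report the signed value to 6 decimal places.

j₁+j₂−J=1  J+j₁−j₂=3  J−j₁+j₂=3  j₁+j₂+J+1=8
(j₁±m₁, j₂±m₂, J±M) = (1,3,3,1,3,3)
P² = 81/10
sum k=0..1:
  [0] +1/36 = 1/36
  [1] −1/4 = -1/4
S = -2/9
C² = P²·S² = 2/5 ; C = -0.632456

−√(2/5) ≈ -0.632456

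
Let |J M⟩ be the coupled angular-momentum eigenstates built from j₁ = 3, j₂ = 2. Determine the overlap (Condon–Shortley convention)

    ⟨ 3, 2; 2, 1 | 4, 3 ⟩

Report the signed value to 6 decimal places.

+0.223607

√[9·1!5!3!/10! · 5!1!3!1!7!1!] = √(6480)
  +(−1)^0/∏(0,1,1,3,4,0)! = 1/144  (running 1/144)
  +(−1)^1/∏(1,0,0,2,5,1)! = -1/240  (running 1/360)
⟨..|..⟩ = √(6480)·(1/360) = +0.223607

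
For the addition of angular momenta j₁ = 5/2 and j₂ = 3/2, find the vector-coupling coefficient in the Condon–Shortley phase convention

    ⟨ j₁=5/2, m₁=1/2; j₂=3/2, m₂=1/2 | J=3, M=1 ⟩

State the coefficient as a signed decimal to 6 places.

j₁+j₂−J=1  J+j₁−j₂=4  J−j₁+j₂=2  j₁+j₂+J+1=8
(j₁±m₁, j₂±m₂, J±M) = (3,2,2,1,4,2)
P² = 48/5
sum k=0..1:
  [0] +1/8 = 1/8
  [1] −1/6 = -1/6
S = -1/24
C² = P²·S² = 1/60 ; C = -0.129099

−√(1/60) = -0.129099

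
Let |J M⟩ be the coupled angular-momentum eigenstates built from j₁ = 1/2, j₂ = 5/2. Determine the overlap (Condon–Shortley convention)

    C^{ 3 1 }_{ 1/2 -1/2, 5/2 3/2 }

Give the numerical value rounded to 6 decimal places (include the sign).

j₁+j₂−J=0  J+j₁−j₂=1  J−j₁+j₂=5  j₁+j₂+J+1=7
(j₁±m₁, j₂±m₂, J±M) = (0,1,4,1,4,2)
P² = 192
sum k=0..0:
  [0] +1/24 = 1/24
S = 1/24
C² = P²·S² = 1/3 ; C = +0.577350

+√(1/3) = +0.577350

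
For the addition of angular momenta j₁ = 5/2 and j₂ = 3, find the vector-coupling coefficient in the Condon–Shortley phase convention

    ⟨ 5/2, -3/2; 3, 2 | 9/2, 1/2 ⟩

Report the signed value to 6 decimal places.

−√(361/1386) = -0.510355

√[10·1!4!5!/11! · 1!4!5!1!5!4!] = √(460800/77)
  +(−1)^0/∏(0,1,4,5,0,0)! = 1/2880  (running 1/2880)
  +(−1)^1/∏(1,0,3,4,1,1)! = -1/144  (running -19/2880)
⟨..|..⟩ = √(460800/77)·(-19/2880) = -0.510355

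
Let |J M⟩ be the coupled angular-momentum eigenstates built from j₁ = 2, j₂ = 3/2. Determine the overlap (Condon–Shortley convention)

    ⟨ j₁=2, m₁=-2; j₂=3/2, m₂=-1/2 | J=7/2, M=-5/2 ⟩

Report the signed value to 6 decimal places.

+√(3/7) = +0.654654

j₁+j₂−J=0  J+j₁−j₂=4  J−j₁+j₂=3  j₁+j₂+J+1=8
(j₁±m₁, j₂±m₂, J±M) = (0,4,1,2,1,6)
P² = 6912/7
sum k=0..0:
  [0] +1/48 = 1/48
S = 1/48
C² = P²·S² = 3/7 ; C = +0.654654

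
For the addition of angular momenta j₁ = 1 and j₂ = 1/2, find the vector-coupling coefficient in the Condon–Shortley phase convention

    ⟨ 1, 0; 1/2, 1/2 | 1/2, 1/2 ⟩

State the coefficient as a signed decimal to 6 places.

-0.577350

triangle: 1!·1!·0!/3! = 1/6
(j±m)!: 1!·1!·1!·0!·1!·0! = 1
prefactor² = (2J+1)·Δ·N² = 1/3
  k=1: −1/(1!·0!·0!·0!·1!·0!) = -1
Σ = -1  ⇒  CG² = 1/3·(-1)² = 1/3
CG = −√(1/3) = -0.577350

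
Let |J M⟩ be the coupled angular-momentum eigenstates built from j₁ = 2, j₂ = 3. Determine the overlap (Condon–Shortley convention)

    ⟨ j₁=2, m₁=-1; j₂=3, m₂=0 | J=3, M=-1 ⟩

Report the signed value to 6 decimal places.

−√(1/30) ≈ -0.182574

j₁+j₂−J=2  J+j₁−j₂=2  J−j₁+j₂=4  j₁+j₂+J+1=9
(j₁±m₁, j₂±m₂, J±M) = (1,3,3,3,2,4)
P² = 96/5
sum k=1..2:
  [1] −1/8 = -1/8
  [2] +1/12 = 1/12
S = -1/24
C² = P²·S² = 1/30 ; C = -0.182574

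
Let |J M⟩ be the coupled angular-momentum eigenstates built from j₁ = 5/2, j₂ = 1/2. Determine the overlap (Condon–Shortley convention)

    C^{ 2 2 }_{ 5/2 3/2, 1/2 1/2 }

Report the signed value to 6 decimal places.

triangle: 1!·4!·0!/6! = 24/720
(j±m)!: 4!·1!·1!·0!·4!·0! = 576
prefactor² = (2J+1)·Δ·N² = 96
  k=1: −1/(1!·0!·0!·0!·4!·0!) = -1/24
Σ = -1/24  ⇒  CG² = 96·(-1/24)² = 1/6
CG = −√(1/6) = -0.408248

-0.408248  (= −√(1/6))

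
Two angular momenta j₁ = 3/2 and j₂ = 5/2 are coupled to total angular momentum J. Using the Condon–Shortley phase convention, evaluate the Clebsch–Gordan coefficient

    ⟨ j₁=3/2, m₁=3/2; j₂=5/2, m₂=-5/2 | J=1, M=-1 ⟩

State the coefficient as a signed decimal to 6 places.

triangle: 3!×0!×2!/6! = 12/720
(j±m)!: 3!×0!×0!×5!×0!×2! = 1440
prefactor² = (2J+1)×Δ×N² = 72
  k=0: +1/(0!×3!×0!×0!×0!×2!) = 1/12
Σ = 1/12  ⇒  CG² = 72×1/12² = 1/2
CG = +√(1/2) = +0.707107

+0.707107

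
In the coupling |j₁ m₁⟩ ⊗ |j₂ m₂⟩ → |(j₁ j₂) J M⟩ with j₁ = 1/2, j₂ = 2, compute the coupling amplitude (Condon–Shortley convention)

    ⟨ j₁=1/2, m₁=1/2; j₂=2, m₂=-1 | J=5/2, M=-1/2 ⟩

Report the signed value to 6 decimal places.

+0.632456  (= +√(2/5))

j₁+j₂−J=0  J+j₁−j₂=1  J−j₁+j₂=4  j₁+j₂+J+1=6
(j₁±m₁, j₂±m₂, J±M) = (1,0,1,3,2,3)
P² = 72/5
sum k=0..0:
  [0] +1/6 = 1/6
S = 1/6
C² = P²·S² = 2/5 ; C = +0.632456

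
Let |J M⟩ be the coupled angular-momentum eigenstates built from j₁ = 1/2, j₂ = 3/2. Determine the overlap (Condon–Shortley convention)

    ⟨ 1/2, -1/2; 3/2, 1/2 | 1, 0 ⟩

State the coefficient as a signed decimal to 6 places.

√[3·1!0!2!/4! · 0!1!2!1!1!1!] = √(1/2)
  +(−1)^1/∏(1,0,0,1,0,1)! = -1  (running -1)
⟨..|..⟩ = √(1/2)·(-1) = -0.707107

−√(1/2) ≈ -0.707107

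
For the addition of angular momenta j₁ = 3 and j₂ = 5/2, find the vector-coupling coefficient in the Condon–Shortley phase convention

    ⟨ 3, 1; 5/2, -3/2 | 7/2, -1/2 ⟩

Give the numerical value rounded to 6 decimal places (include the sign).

+0.356348  (= +√(8/63))

triangle: 2!·4!·3!/10! = 288/3628800
(j±m)!: 4!·2!·1!·4!·3!·4! = 165888
prefactor² = (2J+1)·Δ·N² = 18432/175
  k=0: +1/(0!·2!·2!·1!·2!·2!) = 1/16
  k=1: −1/(1!·1!·1!·0!·3!·3!) = -1/36
Σ = 5/144  ⇒  CG² = 18432/175·5/144² = 8/63
CG = +√(8/63) = +0.356348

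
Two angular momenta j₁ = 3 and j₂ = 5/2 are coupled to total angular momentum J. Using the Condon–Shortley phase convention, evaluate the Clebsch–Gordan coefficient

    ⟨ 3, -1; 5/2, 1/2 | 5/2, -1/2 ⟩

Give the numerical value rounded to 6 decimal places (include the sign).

triangle: 3!×3!×2!/9! = 72/362880
(j±m)!: 2!×4!×3!×2!×2!×3! = 6912
prefactor² = (2J+1)×Δ×N² = 288/35
  k=1: −1/(1!×2!×3!×2!×0!×0!) = -1/24
  k=2: +1/(2!×1!×2!×1!×1!×1!) = 1/4
  k=3: −1/(3!×0!×1!×0!×2!×2!) = -1/24
Σ = 1/6  ⇒  CG² = 288/35×1/6² = 8/35
CG = +√(8/35) = +0.478091

+0.478091  (= +√(8/35))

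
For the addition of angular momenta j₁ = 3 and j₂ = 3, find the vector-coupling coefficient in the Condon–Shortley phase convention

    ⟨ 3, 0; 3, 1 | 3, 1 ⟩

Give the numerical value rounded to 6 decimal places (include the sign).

j₁+j₂−J=3  J+j₁−j₂=3  J−j₁+j₂=3  j₁+j₂+J+1=10
(j₁±m₁, j₂±m₂, J±M) = (3,3,4,2,4,2)
P² = 864/25
sum k=1..3:
  [1] −1/24 = -1/24
  [2] +1/8 = 1/8
  [3] −1/72 = -1/72
S = 5/72
C² = P²·S² = 1/6 ; C = +0.408248

+0.408248  (= +√(1/6))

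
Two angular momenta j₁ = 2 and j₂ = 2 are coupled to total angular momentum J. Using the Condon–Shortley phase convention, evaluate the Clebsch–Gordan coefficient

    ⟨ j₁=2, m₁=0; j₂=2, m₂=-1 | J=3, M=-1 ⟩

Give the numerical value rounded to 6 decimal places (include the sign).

j₁+j₂−J=1  J+j₁−j₂=3  J−j₁+j₂=3  j₁+j₂+J+1=8
(j₁±m₁, j₂±m₂, J±M) = (2,2,1,3,2,4)
P² = 36/5
sum k=0..1:
  [0] +1/4 = 1/4
  [1] −1/12 = -1/12
S = 1/6
C² = P²·S² = 1/5 ; C = +0.447214

+0.447214  (= +√(1/5))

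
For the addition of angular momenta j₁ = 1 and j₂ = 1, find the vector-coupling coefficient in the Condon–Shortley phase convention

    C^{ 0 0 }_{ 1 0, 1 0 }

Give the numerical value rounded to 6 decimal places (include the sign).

√[1·2!0!0!/3! · 1!1!1!1!0!0!] = √(1/3)
  +(−1)^1/∏(1,1,0,0,0,0)! = -1  (running -1)
⟨..|..⟩ = √(1/3)·(-1) = -0.577350

-0.577350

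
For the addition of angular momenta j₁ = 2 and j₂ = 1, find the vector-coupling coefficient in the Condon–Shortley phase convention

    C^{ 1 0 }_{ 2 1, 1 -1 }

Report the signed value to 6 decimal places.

√[3·2!2!0!/5! · 3!1!0!2!1!1!] = √(6/5)
  +(−1)^0/∏(0,2,1,0,1,0)! = 1/2  (running 1/2)
⟨..|..⟩ = √(6/5)·(1/2) = +0.547723

+0.547723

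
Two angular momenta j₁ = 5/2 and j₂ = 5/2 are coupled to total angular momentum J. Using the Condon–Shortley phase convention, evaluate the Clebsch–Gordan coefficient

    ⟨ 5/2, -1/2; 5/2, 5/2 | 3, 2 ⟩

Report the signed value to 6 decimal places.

√[7·2!3!3!/9! · 2!3!5!0!5!1!] = √(240)
  +(−1)^2/∏(2,0,1,3,2,0)! = 1/24  (running 1/24)
⟨..|..⟩ = √(240)·(1/24) = +0.645497

+√(5/12) = +0.645497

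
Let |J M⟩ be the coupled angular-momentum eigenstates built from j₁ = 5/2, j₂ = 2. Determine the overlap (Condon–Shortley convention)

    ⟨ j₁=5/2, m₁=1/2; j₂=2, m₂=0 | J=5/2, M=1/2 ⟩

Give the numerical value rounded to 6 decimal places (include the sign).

j₁+j₂−J=2  J+j₁−j₂=3  J−j₁+j₂=2  j₁+j₂+J+1=8
(j₁±m₁, j₂±m₂, J±M) = (3,2,2,2,3,2)
P² = 72/35
sum k=0..2:
  [0] +1/8 = 1/8
  [1] −1/2 = -1/2
  [2] +1/24 = 1/24
S = -1/3
C² = P²·S² = 8/35 ; C = -0.478091

-0.478091  (= −√(8/35))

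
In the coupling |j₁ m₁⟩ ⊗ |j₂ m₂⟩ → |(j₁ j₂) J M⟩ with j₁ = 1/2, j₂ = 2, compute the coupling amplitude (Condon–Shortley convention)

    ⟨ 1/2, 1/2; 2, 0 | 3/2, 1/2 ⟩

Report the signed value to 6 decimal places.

+0.632456

√[4·1!0!3!/5! · 1!0!2!2!2!1!] = √(8/5)
  +(−1)^0/∏(0,1,0,2,0,1)! = 1/2  (running 1/2)
⟨..|..⟩ = √(8/5)·(1/2) = +0.632456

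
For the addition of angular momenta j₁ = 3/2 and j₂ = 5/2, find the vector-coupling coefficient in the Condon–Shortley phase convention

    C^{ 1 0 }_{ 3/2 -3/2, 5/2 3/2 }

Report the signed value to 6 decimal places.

-0.447214  (= −√(1/5))

√[3·3!0!2!/6! · 0!3!4!1!1!1!] = √(36/5)
  +(−1)^3/∏(3,0,0,1,0,1)! = -1/6  (running -1/6)
⟨..|..⟩ = √(36/5)·(-1/6) = -0.447214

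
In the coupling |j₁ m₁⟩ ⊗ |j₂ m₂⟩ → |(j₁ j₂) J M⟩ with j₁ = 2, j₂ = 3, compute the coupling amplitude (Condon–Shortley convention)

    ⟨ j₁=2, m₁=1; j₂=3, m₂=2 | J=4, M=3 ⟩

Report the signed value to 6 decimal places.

-0.223607

√[9·1!3!5!/10! · 3!1!5!1!7!1!] = √(6480)
  +(−1)^0/∏(0,1,1,5,2,0)! = 1/240  (running 1/240)
  +(−1)^1/∏(1,0,0,4,3,1)! = -1/144  (running -1/360)
⟨..|..⟩ = √(6480)·(-1/360) = -0.223607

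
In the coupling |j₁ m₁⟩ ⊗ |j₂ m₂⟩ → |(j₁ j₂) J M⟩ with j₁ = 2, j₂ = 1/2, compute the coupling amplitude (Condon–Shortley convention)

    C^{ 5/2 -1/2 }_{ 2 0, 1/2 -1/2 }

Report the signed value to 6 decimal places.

√[6·0!4!1!/6! · 2!2!0!1!2!3!] = √(48/5)
  +(−1)^0/∏(0,0,2,0,2,1)! = 1/4  (running 1/4)
⟨..|..⟩ = √(48/5)·(1/4) = +0.774597

+0.774597  (= +√(3/5))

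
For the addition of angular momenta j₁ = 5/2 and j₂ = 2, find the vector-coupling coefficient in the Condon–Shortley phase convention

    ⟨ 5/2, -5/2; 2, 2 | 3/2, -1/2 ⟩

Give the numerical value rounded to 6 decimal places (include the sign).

−√(8/21) ≈ -0.617213

triangle: 3!·2!·1!/7! = 12/5040
(j±m)!: 0!·5!·4!·0!·1!·2! = 5760
prefactor² = (2J+1)·Δ·N² = 384/7
  k=3: −1/(3!·0!·2!·1!·0!·0!) = -1/12
Σ = -1/12  ⇒  CG² = 384/7·(-1/12)² = 8/21
CG = −√(8/21) = -0.617213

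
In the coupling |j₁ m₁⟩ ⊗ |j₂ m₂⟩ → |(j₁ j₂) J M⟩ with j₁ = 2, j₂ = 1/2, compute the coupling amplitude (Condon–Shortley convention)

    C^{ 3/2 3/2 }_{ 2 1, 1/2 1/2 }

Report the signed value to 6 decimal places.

triangle: 1!×3!×0!/5! = 6/120
(j±m)!: 3!×1!×1!×0!×3!×0! = 36
prefactor² = (2J+1)×Δ×N² = 36/5
  k=1: −1/(1!×0!×0!×0!×3!×0!) = -1/6
Σ = -1/6  ⇒  CG² = 36/5×(-1/6)² = 1/5
CG = −√(1/5) = -0.447214

-0.447214  (= −√(1/5))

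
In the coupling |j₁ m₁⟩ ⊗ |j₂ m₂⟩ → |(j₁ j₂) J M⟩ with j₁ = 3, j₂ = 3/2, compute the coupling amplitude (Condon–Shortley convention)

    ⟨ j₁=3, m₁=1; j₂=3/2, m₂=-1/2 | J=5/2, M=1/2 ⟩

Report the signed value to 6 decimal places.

-0.119523

√[6·2!4!1!/8! · 4!2!1!2!3!2!] = √(288/35)
  +(−1)^0/∏(0,2,2,1,2,0)! = 1/8  (running 1/8)
  +(−1)^1/∏(1,1,1,0,3,1)! = -1/6  (running -1/24)
⟨..|..⟩ = √(288/35)·(-1/24) = -0.119523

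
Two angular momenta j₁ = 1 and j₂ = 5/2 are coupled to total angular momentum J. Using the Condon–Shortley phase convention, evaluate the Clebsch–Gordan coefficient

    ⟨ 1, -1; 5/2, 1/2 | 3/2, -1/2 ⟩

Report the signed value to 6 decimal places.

+0.447214

j₁+j₂−J=2  J+j₁−j₂=0  J−j₁+j₂=3  j₁+j₂+J+1=6
(j₁±m₁, j₂±m₂, J±M) = (0,2,3,2,1,2)
P² = 16/5
sum k=2..2:
  [2] +1/4 = 1/4
S = 1/4
C² = P²·S² = 1/5 ; C = +0.447214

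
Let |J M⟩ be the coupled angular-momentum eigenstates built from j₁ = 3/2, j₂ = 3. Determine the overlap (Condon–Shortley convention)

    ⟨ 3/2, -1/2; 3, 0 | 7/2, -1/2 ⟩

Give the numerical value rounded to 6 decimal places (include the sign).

√[8·1!2!5!/9! · 1!2!3!3!3!4!] = √(384/7)
  +(−1)^0/∏(0,1,2,3,0,2)! = 1/24  (running 1/24)
  +(−1)^1/∏(1,0,1,2,1,3)! = -1/12  (running -1/24)
⟨..|..⟩ = √(384/7)·(-1/24) = -0.308607

-0.308607  (= −√(2/21))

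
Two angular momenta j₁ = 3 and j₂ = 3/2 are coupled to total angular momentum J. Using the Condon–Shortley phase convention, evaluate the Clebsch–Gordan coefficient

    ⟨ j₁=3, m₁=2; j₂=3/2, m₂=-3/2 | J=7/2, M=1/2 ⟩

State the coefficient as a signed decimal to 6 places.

+√(5/21) ≈ +0.487950

√[8·1!5!2!/9! · 5!1!0!3!4!3!] = √(3840/7)
  +(−1)^0/∏(0,1,1,0,4,2)! = 1/48  (running 1/48)
⟨..|..⟩ = √(3840/7)·(1/48) = +0.487950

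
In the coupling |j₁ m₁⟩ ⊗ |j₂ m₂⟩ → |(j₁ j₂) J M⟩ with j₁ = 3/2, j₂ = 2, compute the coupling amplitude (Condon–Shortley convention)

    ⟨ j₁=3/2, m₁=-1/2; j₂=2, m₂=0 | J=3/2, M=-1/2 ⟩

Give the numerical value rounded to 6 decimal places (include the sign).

−√(1/5) ≈ -0.447214

triangle: 2!·1!·2!/6! = 4/720
(j±m)!: 1!·2!·2!·2!·1!·2! = 16
prefactor² = (2J+1)·Δ·N² = 16/45
  k=1: −1/(1!·1!·1!·1!·0!·1!) = -1
  k=2: +1/(2!·0!·0!·0!·1!·2!) = 1/4
Σ = -3/4  ⇒  CG² = 16/45·(-3/4)² = 1/5
CG = −√(1/5) = -0.447214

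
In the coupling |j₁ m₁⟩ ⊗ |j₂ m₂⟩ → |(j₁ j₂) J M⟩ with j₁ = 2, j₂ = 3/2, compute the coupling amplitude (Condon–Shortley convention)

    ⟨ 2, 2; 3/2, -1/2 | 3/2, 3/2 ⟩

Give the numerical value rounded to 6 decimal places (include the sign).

+0.632456  (= +√(2/5))

j₁+j₂−J=2  J+j₁−j₂=2  J−j₁+j₂=1  j₁+j₂+J+1=6
(j₁±m₁, j₂±m₂, J±M) = (4,0,1,2,3,0)
P² = 32/5
sum k=0..0:
  [0] +1/4 = 1/4
S = 1/4
C² = P²·S² = 2/5 ; C = +0.632456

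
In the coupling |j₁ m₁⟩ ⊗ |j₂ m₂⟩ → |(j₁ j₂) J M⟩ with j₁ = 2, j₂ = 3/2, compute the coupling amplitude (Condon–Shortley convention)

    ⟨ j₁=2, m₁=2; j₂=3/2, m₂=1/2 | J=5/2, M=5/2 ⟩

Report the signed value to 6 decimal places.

+√(4/7) = +0.755929

√[6·1!3!2!/7! · 4!0!2!1!5!0!] = √(576/7)
  +(−1)^0/∏(0,1,0,2,3,0)! = 1/12  (running 1/12)
⟨..|..⟩ = √(576/7)·(1/12) = +0.755929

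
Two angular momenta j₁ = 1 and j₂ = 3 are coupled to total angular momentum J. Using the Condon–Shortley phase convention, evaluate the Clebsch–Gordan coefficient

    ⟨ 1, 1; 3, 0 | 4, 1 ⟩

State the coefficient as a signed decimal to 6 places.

triangle: 0!*2!*6!/9! = 1440/362880
(j±m)!: 2!*0!*3!*3!*5!*3! = 51840
prefactor² = (2J+1)*Δ*N² = 12960/7
  k=0: +1/(0!*0!*0!*3!*2!*3!) = 1/72
Σ = 1/72  ⇒  CG² = 12960/7*1/72² = 5/14
CG = +√(5/14) = +0.597614

+√(5/14) ≈ +0.597614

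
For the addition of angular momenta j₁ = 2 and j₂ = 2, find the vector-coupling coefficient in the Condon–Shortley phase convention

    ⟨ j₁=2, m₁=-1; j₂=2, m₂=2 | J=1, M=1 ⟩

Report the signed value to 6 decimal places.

j₁+j₂−J=3  J+j₁−j₂=1  J−j₁+j₂=1  j₁+j₂+J+1=6
(j₁±m₁, j₂±m₂, J±M) = (1,3,4,0,2,0)
P² = 36/5
sum k=3..3:
  [3] −1/6 = -1/6
S = -1/6
C² = P²·S² = 1/5 ; C = -0.447214

-0.447214  (= −√(1/5))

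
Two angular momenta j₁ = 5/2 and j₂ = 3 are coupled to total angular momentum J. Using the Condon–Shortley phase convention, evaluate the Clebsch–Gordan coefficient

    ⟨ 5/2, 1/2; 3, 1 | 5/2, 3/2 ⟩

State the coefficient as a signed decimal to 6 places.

j₁+j₂−J=3  J+j₁−j₂=2  J−j₁+j₂=3  j₁+j₂+J+1=9
(j₁±m₁, j₂±m₂, J±M) = (3,2,4,2,4,1)
P² = 576/35
sum k=1..2:
  [1] −1/12 = -1/12
  [2] +1/8 = 1/8
S = 1/24
C² = P²·S² = 1/35 ; C = +0.169031

+0.169031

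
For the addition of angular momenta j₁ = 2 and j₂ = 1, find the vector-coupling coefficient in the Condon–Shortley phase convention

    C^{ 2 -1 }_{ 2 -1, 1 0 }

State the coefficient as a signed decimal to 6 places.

j₁+j₂−J=1  J+j₁−j₂=3  J−j₁+j₂=1  j₁+j₂+J+1=6
(j₁±m₁, j₂±m₂, J±M) = (1,3,1,1,1,3)
P² = 3/2
sum k=0..1:
  [0] +1/6 = 1/6
  [1] −1/2 = -1/2
S = -1/3
C² = P²·S² = 1/6 ; C = -0.408248

−√(1/6) = -0.408248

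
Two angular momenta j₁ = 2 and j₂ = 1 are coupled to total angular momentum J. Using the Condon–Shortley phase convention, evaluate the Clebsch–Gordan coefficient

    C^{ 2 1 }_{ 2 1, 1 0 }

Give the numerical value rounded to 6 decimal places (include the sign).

+√(1/6) ≈ +0.408248

triangle: 1!×3!×1!/6! = 6/720
(j±m)!: 3!×1!×1!×1!×3!×1! = 36
prefactor² = (2J+1)×Δ×N² = 3/2
  k=0: +1/(0!×1!×1!×1!×2!×0!) = 1/2
  k=1: −1/(1!×0!×0!×0!×3!×1!) = -1/6
Σ = 1/3  ⇒  CG² = 3/2×1/3² = 1/6
CG = +√(1/6) = +0.408248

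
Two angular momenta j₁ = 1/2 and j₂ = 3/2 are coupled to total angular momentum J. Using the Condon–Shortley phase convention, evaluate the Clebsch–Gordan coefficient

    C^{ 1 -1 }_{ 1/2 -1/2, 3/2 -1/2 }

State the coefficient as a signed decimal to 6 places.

triangle: 1!·0!·2!/4! = 2/24
(j±m)!: 0!·1!·1!·2!·0!·2! = 4
prefactor² = (2J+1)·Δ·N² = 1
  k=1: −1/(1!·0!·0!·0!·0!·2!) = -1/2
Σ = -1/2  ⇒  CG² = 1·(-1/2)² = 1/4
CG = −√(1/4) = -0.500000

-0.500000  (= −√(1/4))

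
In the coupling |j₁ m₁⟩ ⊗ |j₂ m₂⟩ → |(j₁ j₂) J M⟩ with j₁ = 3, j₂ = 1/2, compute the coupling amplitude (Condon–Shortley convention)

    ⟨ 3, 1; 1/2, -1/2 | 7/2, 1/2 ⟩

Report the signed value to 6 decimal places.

+√(3/7) = +0.654654

triangle: 0!·6!·1!/8! = 720/40320
(j±m)!: 4!·2!·0!·1!·4!·3! = 6912
prefactor² = (2J+1)·Δ·N² = 6912/7
  k=0: +1/(0!·0!·2!·0!·4!·1!) = 1/48
Σ = 1/48  ⇒  CG² = 6912/7·1/48² = 3/7
CG = +√(3/7) = +0.654654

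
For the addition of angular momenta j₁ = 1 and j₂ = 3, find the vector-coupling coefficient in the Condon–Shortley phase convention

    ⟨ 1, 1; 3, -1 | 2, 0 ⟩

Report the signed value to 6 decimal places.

j₁+j₂−J=2  J+j₁−j₂=0  J−j₁+j₂=4  j₁+j₂+J+1=7
(j₁±m₁, j₂±m₂, J±M) = (2,0,2,4,2,2)
P² = 128/7
sum k=0..0:
  [0] +1/8 = 1/8
S = 1/8
C² = P²·S² = 2/7 ; C = +0.534522

+0.534522  (= +√(2/7))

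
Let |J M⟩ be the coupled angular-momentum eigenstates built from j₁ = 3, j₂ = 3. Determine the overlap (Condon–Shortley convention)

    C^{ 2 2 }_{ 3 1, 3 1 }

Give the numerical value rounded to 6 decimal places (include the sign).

+0.534522

j₁+j₂−J=4  J+j₁−j₂=2  J−j₁+j₂=2  j₁+j₂+J+1=9
(j₁±m₁, j₂±m₂, J±M) = (4,2,4,2,4,0)
P² = 512/7
sum k=2..2:
  [2] +1/16 = 1/16
S = 1/16
C² = P²·S² = 2/7 ; C = +0.534522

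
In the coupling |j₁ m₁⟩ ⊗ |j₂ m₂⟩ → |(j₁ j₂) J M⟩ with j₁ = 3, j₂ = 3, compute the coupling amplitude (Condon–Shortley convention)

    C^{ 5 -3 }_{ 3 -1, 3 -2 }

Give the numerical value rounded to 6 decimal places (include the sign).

√[11·1!5!5!/12! · 2!4!1!5!2!8!] = √(153600)
  +(−1)^0/∏(0,1,4,1,1,4)! = 1/576  (running 1/576)
  +(−1)^1/∏(1,0,3,0,2,5)! = -1/1440  (running 1/960)
⟨..|..⟩ = √(153600)·(1/960) = +0.408248

+√(1/6) ≈ +0.408248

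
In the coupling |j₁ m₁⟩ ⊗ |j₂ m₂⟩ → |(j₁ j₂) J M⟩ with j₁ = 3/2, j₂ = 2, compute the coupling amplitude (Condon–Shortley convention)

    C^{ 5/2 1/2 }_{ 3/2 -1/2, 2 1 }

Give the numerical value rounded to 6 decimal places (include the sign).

-0.597614

triangle: 1!*2!*3!/7! = 12/5040
(j±m)!: 1!*2!*3!*1!*3!*2! = 144
prefactor² = (2J+1)*Δ*N² = 72/35
  k=0: +1/(0!*1!*2!*3!*0!*0!) = 1/12
  k=1: −1/(1!*0!*1!*2!*1!*1!) = -1/2
Σ = -5/12  ⇒  CG² = 72/35*(-5/12)² = 5/14
CG = −√(5/14) = -0.597614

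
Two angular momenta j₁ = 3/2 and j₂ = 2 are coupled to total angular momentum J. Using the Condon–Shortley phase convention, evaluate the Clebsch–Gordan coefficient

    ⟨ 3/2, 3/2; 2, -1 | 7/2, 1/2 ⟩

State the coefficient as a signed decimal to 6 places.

√[8·0!3!4!/8! · 3!0!1!3!4!3!] = √(5184/35)
  +(−1)^0/∏(0,0,0,1,3,3)! = 1/36  (running 1/36)
⟨..|..⟩ = √(5184/35)·(1/36) = +0.338062

+0.338062  (= +√(4/35))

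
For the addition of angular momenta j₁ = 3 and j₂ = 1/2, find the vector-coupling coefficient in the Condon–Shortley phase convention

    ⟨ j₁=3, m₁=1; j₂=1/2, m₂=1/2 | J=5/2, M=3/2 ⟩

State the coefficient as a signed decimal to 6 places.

−√(2/7) = -0.534522

j₁+j₂−J=1  J+j₁−j₂=5  J−j₁+j₂=0  j₁+j₂+J+1=7
(j₁±m₁, j₂±m₂, J±M) = (4,2,1,0,4,1)
P² = 1152/7
sum k=1..1:
  [1] −1/24 = -1/24
S = -1/24
C² = P²·S² = 2/7 ; C = -0.534522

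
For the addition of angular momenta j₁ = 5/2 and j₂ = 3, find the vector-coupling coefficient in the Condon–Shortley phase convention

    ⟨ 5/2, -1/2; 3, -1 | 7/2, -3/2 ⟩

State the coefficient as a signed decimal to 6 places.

√[8·2!3!4!/10! · 2!3!2!4!2!5!] = √(3072/35)
  +(−1)^0/∏(0,2,3,2,0,2)! = 1/48  (running 1/48)
  +(−1)^1/∏(1,1,2,1,1,3)! = -1/12  (running -1/16)
  +(−1)^2/∏(2,0,1,0,2,4)! = 1/96  (running -5/96)
⟨..|..⟩ = √(3072/35)·(-5/96) = -0.487950

−√(5/21) = -0.487950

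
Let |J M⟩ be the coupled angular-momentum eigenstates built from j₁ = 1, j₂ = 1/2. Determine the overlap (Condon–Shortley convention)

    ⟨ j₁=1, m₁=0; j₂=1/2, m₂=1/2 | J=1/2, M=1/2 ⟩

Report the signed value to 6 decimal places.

-0.577350  (= −√(1/3))

√[2·1!1!0!/3! · 1!1!1!0!1!0!] = √(1/3)
  +(−1)^1/∏(1,0,0,0,1,0)! = -1  (running -1)
⟨..|..⟩ = √(1/3)·(-1) = -0.577350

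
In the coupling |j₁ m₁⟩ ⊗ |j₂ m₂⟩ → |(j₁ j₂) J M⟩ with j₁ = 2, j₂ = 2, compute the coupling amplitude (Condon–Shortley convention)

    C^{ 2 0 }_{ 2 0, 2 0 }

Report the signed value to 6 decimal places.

−√(2/7) ≈ -0.534522

j₁+j₂−J=2  J+j₁−j₂=2  J−j₁+j₂=2  j₁+j₂+J+1=7
(j₁±m₁, j₂±m₂, J±M) = (2,2,2,2,2,2)
P² = 32/63
sum k=0..2:
  [0] +1/8 = 1/8
  [1] −1/1 = -1
  [2] +1/8 = 1/8
S = -3/4
C² = P²·S² = 2/7 ; C = -0.534522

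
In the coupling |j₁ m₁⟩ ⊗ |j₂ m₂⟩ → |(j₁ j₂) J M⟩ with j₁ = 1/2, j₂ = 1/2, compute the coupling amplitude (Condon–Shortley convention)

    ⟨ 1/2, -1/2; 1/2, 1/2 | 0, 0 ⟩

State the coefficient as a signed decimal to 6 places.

triangle: 1!·0!·0!/2! = 1/2
(j±m)!: 0!·1!·1!·0!·0!·0! = 1
prefactor² = (2J+1)·Δ·N² = 1/2
  k=1: −1/(1!·0!·0!·0!·0!·0!) = -1
Σ = -1  ⇒  CG² = 1/2·(-1)² = 1/2
CG = −√(1/2) = -0.707107

-0.707107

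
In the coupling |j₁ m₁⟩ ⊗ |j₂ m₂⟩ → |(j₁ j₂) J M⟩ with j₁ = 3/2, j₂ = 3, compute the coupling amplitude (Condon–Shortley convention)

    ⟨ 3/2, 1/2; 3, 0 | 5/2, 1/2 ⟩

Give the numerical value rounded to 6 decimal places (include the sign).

−√(6/35) ≈ -0.414039

√[6·2!1!4!/8! · 2!1!3!3!3!2!] = √(216/35)
  +(−1)^0/∏(0,2,1,3,0,1)! = 1/12  (running 1/12)
  +(−1)^1/∏(1,1,0,2,1,2)! = -1/4  (running -1/6)
⟨..|..⟩ = √(216/35)·(-1/6) = -0.414039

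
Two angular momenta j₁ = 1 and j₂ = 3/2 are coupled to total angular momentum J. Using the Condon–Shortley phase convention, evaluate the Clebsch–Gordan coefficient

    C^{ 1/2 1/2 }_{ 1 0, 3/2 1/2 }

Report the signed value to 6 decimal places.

−√(1/3) ≈ -0.577350

√[2·2!0!1!/4! · 1!1!2!1!1!0!] = √(1/3)
  +(−1)^1/∏(1,1,0,1,0,0)! = -1  (running -1)
⟨..|..⟩ = √(1/3)·(-1) = -0.577350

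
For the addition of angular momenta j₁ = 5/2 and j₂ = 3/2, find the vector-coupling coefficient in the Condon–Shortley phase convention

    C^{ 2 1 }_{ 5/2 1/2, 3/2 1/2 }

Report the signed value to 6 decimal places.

−√(25/84) = -0.545545

√[5·2!3!1!/7! · 3!2!2!1!3!1!] = √(12/7)
  +(−1)^1/∏(1,1,1,1,2,0)! = -1/2  (running -1/2)
  +(−1)^2/∏(2,0,0,0,3,1)! = 1/12  (running -5/12)
⟨..|..⟩ = √(12/7)·(-5/12) = -0.545545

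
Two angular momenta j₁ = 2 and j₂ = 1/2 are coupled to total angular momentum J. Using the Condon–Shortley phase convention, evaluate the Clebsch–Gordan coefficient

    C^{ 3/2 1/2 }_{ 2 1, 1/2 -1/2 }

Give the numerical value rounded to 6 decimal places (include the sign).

√[4·1!3!0!/5! · 3!1!0!1!2!1!] = √(12/5)
  +(−1)^0/∏(0,1,1,0,2,0)! = 1/2  (running 1/2)
⟨..|..⟩ = √(12/5)·(1/2) = +0.774597

+0.774597  (= +√(3/5))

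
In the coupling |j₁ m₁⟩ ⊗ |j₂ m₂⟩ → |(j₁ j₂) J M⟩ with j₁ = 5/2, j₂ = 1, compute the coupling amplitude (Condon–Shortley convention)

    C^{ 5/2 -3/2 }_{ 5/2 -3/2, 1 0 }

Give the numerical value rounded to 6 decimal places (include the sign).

-0.507093

√[6·1!4!1!/7! · 1!4!1!1!1!4!] = √(576/35)
  +(−1)^0/∏(0,1,4,1,0,0)! = 1/24  (running 1/24)
  +(−1)^1/∏(1,0,3,0,1,1)! = -1/6  (running -1/8)
⟨..|..⟩ = √(576/35)·(-1/8) = -0.507093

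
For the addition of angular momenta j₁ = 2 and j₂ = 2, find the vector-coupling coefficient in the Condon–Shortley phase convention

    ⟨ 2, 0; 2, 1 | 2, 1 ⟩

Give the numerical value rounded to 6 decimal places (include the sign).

triangle: 2!*2!*2!/7! = 8/5040
(j±m)!: 2!*2!*3!*1!*3!*1! = 144
prefactor² = (2J+1)*Δ*N² = 8/7
  k=1: −1/(1!*1!*1!*2!*1!*0!) = -1/2
  k=2: +1/(2!*0!*0!*1!*2!*1!) = 1/4
Σ = -1/4  ⇒  CG² = 8/7*(-1/4)² = 1/14
CG = −√(1/14) = -0.267261

-0.267261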